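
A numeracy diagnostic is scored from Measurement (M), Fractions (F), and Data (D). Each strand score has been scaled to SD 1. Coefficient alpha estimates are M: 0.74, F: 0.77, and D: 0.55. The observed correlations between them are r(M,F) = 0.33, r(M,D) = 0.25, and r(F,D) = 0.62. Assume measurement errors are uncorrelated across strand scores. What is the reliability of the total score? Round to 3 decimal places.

0.826

Var(M+F+D) = 3 + 2·[0.33 + 0.25 + 0.62] = 3 + 2.4 = 5.4.
Because errors are independent across components, Cov(Tᵢ,Tⱼ) = Cov(Xᵢ,Xⱼ); the off-diagonal part of the true-score variance is the same as above.
True-score variance = [0.74 + 0.77 + 0.55] + 2.4 = 2.06 + 2.4 = 4.46.
Reliability = 4.46 / 5.4 = 0.826.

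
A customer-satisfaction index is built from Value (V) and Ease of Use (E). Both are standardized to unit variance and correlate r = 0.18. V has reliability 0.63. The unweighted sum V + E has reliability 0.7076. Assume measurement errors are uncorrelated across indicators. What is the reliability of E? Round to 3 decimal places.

0.680

Var(V+E) = 2 + 2·0.18 = 2.360.
True-score variance = ρ_V + ρ_E + 2·0.18, so 0.7076 = (0.63 + ρ_E + 0.36) / 2.360.
ρ_E = 0.7076·2.360 − 0.63 − 0.36 = 0.680.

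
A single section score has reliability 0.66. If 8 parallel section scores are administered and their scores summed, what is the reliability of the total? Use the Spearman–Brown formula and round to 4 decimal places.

ρ_k = kρ / (1 + (k−1)ρ) = 8·0.66 / (1 + 7·0.66) = 5.280 / 5.620 = 0.9395.

0.9395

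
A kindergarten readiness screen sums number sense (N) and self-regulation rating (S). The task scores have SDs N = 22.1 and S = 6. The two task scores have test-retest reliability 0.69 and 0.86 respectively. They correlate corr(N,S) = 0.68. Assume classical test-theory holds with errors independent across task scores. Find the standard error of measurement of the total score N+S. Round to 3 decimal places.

Var(total) = 524.41 + 180.336 = 704.746.
True-score variance = 367.963 + 180.336 = 548.299, so reliability = 0.7780.
Error variance = 704.746 − 548.299 = 156.447; SEM = √156.447 = 12.508.

12.508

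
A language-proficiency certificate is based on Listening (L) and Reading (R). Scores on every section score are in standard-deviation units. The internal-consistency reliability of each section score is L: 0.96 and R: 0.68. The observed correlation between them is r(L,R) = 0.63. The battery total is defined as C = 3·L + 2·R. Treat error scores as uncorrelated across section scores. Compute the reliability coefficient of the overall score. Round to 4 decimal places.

Var(C) = 3² + 2² + 2·[6·0.63] = 13 + 7.56 = 20.56.
With uncorrelated errors the cross-covariances are all true-score covariance, so they carry over unchanged; only the diagonal terms shrink to ρᵢσᵢ².
True-score variance = [3²·0.96 + 2²·0.68] + 7.56 = 11.36 + 7.56 = 18.92.
Reliability = 18.92 / 20.56 = 0.9202.

0.9202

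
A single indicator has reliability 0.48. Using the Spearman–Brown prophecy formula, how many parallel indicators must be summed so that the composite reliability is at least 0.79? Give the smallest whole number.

k ≥ ρ*(1−ρ₁)/(ρ₁(1−ρ*)) = 0.79·0.52 / (0.48·0.21) = 4.075.
Smallest integer k = 5.

5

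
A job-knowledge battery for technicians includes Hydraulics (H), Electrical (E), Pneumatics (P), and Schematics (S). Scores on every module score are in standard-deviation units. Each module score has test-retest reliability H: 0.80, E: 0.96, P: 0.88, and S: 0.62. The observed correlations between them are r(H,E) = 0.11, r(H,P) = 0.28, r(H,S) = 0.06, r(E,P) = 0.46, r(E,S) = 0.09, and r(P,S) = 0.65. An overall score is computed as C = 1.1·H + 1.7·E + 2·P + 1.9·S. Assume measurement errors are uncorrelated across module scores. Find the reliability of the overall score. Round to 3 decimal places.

0.901

Var(C) = 1.1² + 1.7² + 2² + 1.9² + 2·[1.87·0.11 + 2.2·0.28 + 2.09·0.06 + 3.4·0.46 + 3.23·0.09 + 3.8·0.65] = 11.71 + 10.5436 = 22.2536.
Under uncorrelated errors the observed covariances equal the true-score covariances, so only the own-variance terms attenuate.
True-score variance = [1.1²·0.80 + 1.7²·0.96 + 2²·0.88 + 1.9²·0.62] + 10.5436 = 9.5006 + 10.5436 = 20.0442.
Reliability = 20.0442 / 22.2536 = 0.901.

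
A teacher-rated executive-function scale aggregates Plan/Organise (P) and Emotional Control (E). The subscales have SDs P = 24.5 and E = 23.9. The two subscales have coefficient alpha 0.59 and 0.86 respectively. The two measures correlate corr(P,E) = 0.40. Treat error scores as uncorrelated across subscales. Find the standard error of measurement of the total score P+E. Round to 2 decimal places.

18.06

Var(total) = 1171.46 + 468.44 = 1639.9.
True-score variance = 845.388 + 468.44 = 1313.83, so reliability = 0.8012.
Error variance = 1639.9 − 1313.83 = 326.072; SEM = √326.072 = 18.06.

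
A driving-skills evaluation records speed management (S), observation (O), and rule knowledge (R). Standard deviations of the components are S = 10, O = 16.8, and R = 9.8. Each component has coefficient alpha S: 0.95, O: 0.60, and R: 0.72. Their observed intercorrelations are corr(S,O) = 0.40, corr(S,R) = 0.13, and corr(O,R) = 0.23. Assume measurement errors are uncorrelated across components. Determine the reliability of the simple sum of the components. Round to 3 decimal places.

Var(S+O+R) = 10² + 16.8² + 9.8² + 2·[10·16.8·0.40 + 10·9.8·0.13 + 16.8·9.8·0.23] = 478.28 + 235.614 = 713.894.
With uncorrelated errors the cross-covariances are all true-score covariance, so they carry over unchanged; only the diagonal terms shrink to ρᵢσᵢ².
True-score variance = [10²·0.95 + 16.8²·0.60 + 9.8²·0.72] + 235.614 = 333.493 + 235.614 = 569.107.
Reliability = 569.107 / 713.894 = 0.797.

0.797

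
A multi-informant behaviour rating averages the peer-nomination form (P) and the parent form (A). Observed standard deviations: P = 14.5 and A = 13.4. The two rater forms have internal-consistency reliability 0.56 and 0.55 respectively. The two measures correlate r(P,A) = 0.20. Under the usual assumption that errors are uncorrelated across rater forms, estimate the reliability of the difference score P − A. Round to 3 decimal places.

Var(P−A) = 14.5² + 13.4² − 2·14.5·13.4·0.20 = 389.81 − 77.72 = 312.09.
Under uncorrelated errors the observed covariances equal the true-score covariances, so only the own-variance terms attenuate.
True-score variance = [14.5²·0.56 + 13.4²·0.55] − 77.72 = 216.498 − 77.72 = 138.778.
Reliability = 138.778 / 312.09 = 0.445.

0.445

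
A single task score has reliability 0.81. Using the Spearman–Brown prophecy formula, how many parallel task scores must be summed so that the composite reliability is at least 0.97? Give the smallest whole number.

8

k ≥ ρ*(1−ρ₁)/(ρ₁(1−ρ*)) = 0.97·0.19 / (0.81·0.03) = 7.584.
Smallest integer k = 8.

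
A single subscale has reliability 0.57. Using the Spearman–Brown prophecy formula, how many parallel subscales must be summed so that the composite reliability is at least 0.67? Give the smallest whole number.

2

k ≥ ρ*(1−ρ₁)/(ρ₁(1−ρ*)) = 0.67·0.43 / (0.57·0.33) = 1.532.
Smallest integer k = 2.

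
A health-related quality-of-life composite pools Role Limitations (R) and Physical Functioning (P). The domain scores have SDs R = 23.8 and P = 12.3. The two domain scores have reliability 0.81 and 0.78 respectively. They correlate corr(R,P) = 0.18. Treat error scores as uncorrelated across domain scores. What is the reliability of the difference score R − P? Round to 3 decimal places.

Var(R−P) = 23.8² + 12.3² − 2·23.8·12.3·0.18 = 717.73 − 105.386 = 612.344.
Because errors are independent across components, Cov(Tᵢ,Tⱼ) = Cov(Xᵢ,Xⱼ); the off-diagonal part of the true-score variance is the same as above.
True-score variance = [23.8²·0.81 + 12.3²·0.78] − 105.386 = 576.823 − 105.386 = 471.436.
Reliability = 471.436 / 612.344 = 0.770.

0.770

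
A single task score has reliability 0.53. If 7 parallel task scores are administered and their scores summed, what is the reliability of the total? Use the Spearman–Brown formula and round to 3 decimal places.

ρ_k = kρ / (1 + (k−1)ρ) = 7·0.53 / (1 + 6·0.53) = 3.710 / 4.180 = 0.888.

0.888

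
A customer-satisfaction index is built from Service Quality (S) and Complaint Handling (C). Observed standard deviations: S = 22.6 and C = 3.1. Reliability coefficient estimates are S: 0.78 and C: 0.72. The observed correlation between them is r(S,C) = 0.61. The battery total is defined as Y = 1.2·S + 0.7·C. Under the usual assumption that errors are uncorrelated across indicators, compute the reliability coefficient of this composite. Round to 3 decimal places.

0.799

Var(Y) = 1.2²·22.6² + 0.7²·3.1² + 2·[0.84·22.6·3.1·0.61] = 740.203 + 71.7975 = 812.001.
Because errors are independent across components, Cov(Tᵢ,Tⱼ) = Cov(Xᵢ,Xⱼ); the off-diagonal part of the true-score variance is the same as above.
True-score variance = [1.2²·22.6²·0.78 + 0.7²·3.1²·0.72] + 71.7975 = 577.076 + 71.7975 = 648.874.
Reliability = 648.874 / 812.001 = 0.799.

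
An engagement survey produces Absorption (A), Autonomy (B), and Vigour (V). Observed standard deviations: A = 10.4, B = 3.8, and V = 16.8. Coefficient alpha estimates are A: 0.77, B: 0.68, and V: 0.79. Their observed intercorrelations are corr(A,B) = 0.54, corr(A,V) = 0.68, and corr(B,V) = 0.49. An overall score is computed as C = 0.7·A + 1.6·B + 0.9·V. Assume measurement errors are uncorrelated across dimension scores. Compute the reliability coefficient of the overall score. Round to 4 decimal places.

Var(C) = 0.7²·10.4² + 1.6²·3.8² + 0.9²·16.8² + 2·[1.12·10.4·3.8·0.54 + 0.63·10.4·16.8·0.68 + 1.44·3.8·16.8·0.49] = 318.579 + 287.594 = 606.174.
With uncorrelated errors the cross-covariances are all true-score covariance, so they carry over unchanged; only the diagonal terms shrink to ρᵢσᵢ².
True-score variance = [0.7²·10.4²·0.77 + 1.6²·3.8²·0.68 + 0.9²·16.8²·0.79] + 287.594 = 246.551 + 287.594 = 534.146.
Reliability = 534.146 / 606.174 = 0.8812.

0.8812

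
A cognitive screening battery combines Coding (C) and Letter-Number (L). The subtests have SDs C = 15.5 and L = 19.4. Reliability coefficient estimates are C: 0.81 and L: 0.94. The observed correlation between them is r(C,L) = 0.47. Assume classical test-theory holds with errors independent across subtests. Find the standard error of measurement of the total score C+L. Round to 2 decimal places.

Var(total) = 616.61 + 282.658 = 899.268.
True-score variance = 548.381 + 282.658 = 831.039, so reliability = 0.9241.
Error variance = 899.268 − 831.039 = 68.2291; SEM = √68.2291 = 8.26.

8.26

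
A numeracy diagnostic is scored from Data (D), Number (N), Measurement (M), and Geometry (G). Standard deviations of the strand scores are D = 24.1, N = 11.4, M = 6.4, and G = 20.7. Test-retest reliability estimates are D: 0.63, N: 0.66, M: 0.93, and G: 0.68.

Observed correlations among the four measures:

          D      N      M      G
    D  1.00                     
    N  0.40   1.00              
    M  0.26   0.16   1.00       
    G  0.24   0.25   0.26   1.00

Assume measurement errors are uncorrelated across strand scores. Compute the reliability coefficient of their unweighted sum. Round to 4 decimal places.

0.7932

Var(D+N+M+G) = 24.1² + 11.4² + 6.4² + 20.7² + 2·[24.1·11.4·0.40 + 24.1·6.4·0.26 + 24.1·20.7·0.24 + 11.4·6.4·0.16 + 11.4·20.7·0.25 + 6.4·20.7·0.26] = 1180.22 + 749.681 = 1929.9.
With uncorrelated errors the cross-covariances are all true-score covariance, so they carry over unchanged; only the diagonal terms shrink to ρᵢσᵢ².
True-score variance = [24.1²·0.63 + 11.4²·0.66 + 6.4²·0.93 + 20.7²·0.68] + 749.681 = 781.15 + 749.681 = 1530.83.
Reliability = 1530.83 / 1929.9 = 0.7932.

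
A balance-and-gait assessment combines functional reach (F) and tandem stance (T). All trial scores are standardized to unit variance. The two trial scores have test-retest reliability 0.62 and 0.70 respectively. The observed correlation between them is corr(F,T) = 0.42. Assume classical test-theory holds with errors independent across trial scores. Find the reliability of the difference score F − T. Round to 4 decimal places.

Var(F−T) = 1 + 1 − 2·0.42 = 2 − 0.84 = 1.16.
Because errors are independent across components, Cov(Tᵢ,Tⱼ) = Cov(Xᵢ,Xⱼ); the off-diagonal part of the true-score variance is the same as above.
True-score variance = [0.62 + 0.70] − 0.84 = 1.32 − 0.84 = 0.48.
Reliability = 0.48 / 1.16 = 0.4138.

0.4138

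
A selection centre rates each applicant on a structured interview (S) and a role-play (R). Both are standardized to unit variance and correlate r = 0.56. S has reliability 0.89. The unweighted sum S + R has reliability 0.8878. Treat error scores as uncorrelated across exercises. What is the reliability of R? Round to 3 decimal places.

0.760

Var(S+R) = 2 + 2·0.56 = 3.120.
True-score variance = ρ_S + ρ_R + 2·0.56, so 0.8878 = (0.89 + ρ_R + 1.12) / 3.120.
ρ_R = 0.8878·3.120 − 0.89 − 1.12 = 0.760.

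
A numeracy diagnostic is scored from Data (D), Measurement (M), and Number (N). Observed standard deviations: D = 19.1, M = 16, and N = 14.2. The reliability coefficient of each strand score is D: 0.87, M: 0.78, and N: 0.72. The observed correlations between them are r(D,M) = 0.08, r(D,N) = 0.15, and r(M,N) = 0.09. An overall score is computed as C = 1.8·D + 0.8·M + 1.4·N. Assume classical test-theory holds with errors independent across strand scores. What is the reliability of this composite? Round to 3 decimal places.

Var(C) = 1.8²·19.1² + 0.8²·16² + 1.4²·14.2² + 2·[1.44·19.1·16·0.08 + 2.52·19.1·14.2·0.15 + 1.12·16·14.2·0.09] = 1741.04 + 321.256 = 2062.29.
With uncorrelated errors the cross-covariances are all true-score covariance, so they carry over unchanged; only the diagonal terms shrink to ρᵢσᵢ².
True-score variance = [1.8²·19.1²·0.87 + 0.8²·16²·0.78 + 1.4²·14.2²·0.72] + 321.256 = 1440.68 + 321.256 = 1761.93.
Reliability = 1761.93 / 2062.29 = 0.854.

0.854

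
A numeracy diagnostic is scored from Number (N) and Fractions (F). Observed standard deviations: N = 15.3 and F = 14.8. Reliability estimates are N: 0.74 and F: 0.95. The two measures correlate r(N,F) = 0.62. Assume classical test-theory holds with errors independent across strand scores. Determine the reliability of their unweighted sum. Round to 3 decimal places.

0.902

Var(N+F) = 15.3² + 14.8² + 2·[15.3·14.8·0.62] = 453.13 + 280.786 = 733.916.
With uncorrelated errors the cross-covariances are all true-score covariance, so they carry over unchanged; only the diagonal terms shrink to ρᵢσᵢ².
True-score variance = [15.3²·0.74 + 14.8²·0.95] + 280.786 = 381.315 + 280.786 = 662.1.
Reliability = 662.1 / 733.916 = 0.902.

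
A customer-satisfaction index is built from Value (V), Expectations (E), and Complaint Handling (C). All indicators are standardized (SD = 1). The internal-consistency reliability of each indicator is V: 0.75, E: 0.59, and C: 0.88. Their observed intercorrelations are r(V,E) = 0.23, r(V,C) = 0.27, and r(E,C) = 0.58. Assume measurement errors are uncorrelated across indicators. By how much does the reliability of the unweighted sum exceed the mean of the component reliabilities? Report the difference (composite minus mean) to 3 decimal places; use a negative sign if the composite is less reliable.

Var(sum) = 3 + 2.16 = 5.16; true-score variance = 2.22 + 2.16 = 4.38; composite reliability = 0.8488.
Mean component reliability = 0.7400.
Difference = 0.8488 − 0.7400 = 0.109.

0.109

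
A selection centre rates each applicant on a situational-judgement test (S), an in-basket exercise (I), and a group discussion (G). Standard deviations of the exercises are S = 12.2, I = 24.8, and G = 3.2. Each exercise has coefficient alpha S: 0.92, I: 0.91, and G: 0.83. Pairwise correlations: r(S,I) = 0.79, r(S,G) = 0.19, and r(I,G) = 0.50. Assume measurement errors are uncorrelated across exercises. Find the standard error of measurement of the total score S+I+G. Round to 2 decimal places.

Var(total) = 774.12 + 572.24 = 1346.36.
True-score variance = 705.118 + 572.24 = 1277.36, so reliability = 0.9487.
Error variance = 1346.36 − 1277.36 = 69.0016; SEM = √69.0016 = 8.31.

8.31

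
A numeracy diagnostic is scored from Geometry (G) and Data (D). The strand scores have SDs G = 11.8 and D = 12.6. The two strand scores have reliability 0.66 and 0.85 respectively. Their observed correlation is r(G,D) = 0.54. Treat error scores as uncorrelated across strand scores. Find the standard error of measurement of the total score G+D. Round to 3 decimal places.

8.435

Var(total) = 298 + 160.574 = 458.574.
True-score variance = 226.844 + 160.574 = 387.419, so reliability = 0.8448.
Error variance = 458.574 − 387.419 = 71.1556; SEM = √71.1556 = 8.435.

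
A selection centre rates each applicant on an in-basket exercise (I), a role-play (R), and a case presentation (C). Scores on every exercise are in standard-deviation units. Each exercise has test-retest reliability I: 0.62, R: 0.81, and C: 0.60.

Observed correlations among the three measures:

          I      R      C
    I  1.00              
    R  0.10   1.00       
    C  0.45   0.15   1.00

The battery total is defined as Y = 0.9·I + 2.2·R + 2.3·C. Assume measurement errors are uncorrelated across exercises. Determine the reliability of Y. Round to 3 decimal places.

Var(Y) = 0.9² + 2.2² + 2.3² + 2·[1.98·0.10 + 2.07·0.45 + 5.06·0.15] = 10.94 + 3.777 = 14.717.
With uncorrelated errors the cross-covariances are all true-score covariance, so they carry over unchanged; only the diagonal terms shrink to ρᵢσᵢ².
True-score variance = [0.9²·0.62 + 2.2²·0.81 + 2.3²·0.60] + 3.777 = 7.5966 + 3.777 = 11.3736.
Reliability = 11.3736 / 14.717 = 0.773.

0.773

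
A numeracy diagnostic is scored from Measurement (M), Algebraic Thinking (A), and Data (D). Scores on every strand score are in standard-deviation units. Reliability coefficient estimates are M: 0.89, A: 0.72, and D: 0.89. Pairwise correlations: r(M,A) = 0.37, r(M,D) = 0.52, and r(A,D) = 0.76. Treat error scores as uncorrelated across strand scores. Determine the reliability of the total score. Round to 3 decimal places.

0.921

Var(M+A+D) = 3 + 2·[0.37 + 0.52 + 0.76] = 3 + 3.3 = 6.3.
With uncorrelated errors the cross-covariances are all true-score covariance, so they carry over unchanged; only the diagonal terms shrink to ρᵢσᵢ².
True-score variance = [0.89 + 0.72 + 0.89] + 3.3 = 2.5 + 3.3 = 5.8.
Reliability = 5.8 / 6.3 = 0.921.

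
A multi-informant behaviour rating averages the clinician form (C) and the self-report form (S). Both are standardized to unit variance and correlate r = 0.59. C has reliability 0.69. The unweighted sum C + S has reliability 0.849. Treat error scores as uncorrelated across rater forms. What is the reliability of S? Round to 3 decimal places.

Var(C+S) = 2 + 2·0.59 = 3.180.
True-score variance = ρ_C + ρ_S + 2·0.59, so 0.849 = (0.69 + ρ_S + 1.18) / 3.180.
ρ_S = 0.849·3.180 − 0.69 − 1.18 = 0.830.

0.830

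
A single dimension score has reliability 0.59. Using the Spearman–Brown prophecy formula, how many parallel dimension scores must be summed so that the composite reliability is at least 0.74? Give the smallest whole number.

2

k ≥ ρ*(1−ρ₁)/(ρ₁(1−ρ*)) = 0.74·0.41 / (0.59·0.26) = 1.978.
Smallest integer k = 2.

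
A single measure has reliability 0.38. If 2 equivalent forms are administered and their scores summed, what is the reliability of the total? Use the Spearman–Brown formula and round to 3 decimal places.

0.551

ρ_k = kρ / (1 + (k−1)ρ) = 2·0.38 / (1 + 1·0.38) = 0.760 / 1.380 = 0.551.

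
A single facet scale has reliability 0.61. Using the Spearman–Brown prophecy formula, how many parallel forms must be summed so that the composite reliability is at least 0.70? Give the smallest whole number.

k ≥ ρ*(1−ρ₁)/(ρ₁(1−ρ*)) = 0.70·0.39 / (0.61·0.30) = 1.492.
Smallest integer k = 2.

2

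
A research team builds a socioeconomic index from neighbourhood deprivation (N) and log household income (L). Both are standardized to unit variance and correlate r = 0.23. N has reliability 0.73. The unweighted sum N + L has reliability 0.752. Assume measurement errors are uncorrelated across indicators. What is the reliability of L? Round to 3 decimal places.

Var(N+L) = 2 + 2·0.23 = 2.460.
True-score variance = ρ_N + ρ_L + 2·0.23, so 0.752 = (0.73 + ρ_L + 0.46) / 2.460.
ρ_L = 0.752·2.460 − 0.73 − 0.46 = 0.660.

0.660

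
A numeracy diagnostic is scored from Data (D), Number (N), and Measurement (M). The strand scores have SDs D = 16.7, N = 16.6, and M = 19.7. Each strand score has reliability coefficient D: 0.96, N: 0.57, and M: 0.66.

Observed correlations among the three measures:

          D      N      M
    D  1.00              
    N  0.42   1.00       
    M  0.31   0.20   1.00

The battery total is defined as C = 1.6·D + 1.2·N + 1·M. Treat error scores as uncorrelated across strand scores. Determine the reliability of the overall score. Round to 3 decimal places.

Var(C) = 1.6²·16.7² + 1.2²·16.6² + 19.7² + 2·[1.92·16.7·16.6·0.42 + 1.6·16.7·19.7·0.31 + 1.2·16.6·19.7·0.20] = 1498.85 + 930.428 = 2429.28.
With uncorrelated errors the cross-covariances are all true-score covariance, so they carry over unchanged; only the diagonal terms shrink to ρᵢσᵢ².
True-score variance = [1.6²·16.7²·0.96 + 1.2²·16.6²·0.57 + 19.7²·0.66] + 930.428 = 1167.72 + 930.428 = 2098.15.
Reliability = 2098.15 / 2429.28 = 0.864.

0.864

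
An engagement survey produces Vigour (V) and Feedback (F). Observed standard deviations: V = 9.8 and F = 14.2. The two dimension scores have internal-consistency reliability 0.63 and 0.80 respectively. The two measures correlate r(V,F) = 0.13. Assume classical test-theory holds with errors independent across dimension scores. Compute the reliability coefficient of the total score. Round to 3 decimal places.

0.773

Var(V+F) = 9.8² + 14.2² + 2·[9.8·14.2·0.13] = 297.68 + 36.1816 = 333.862.
Because errors are independent across components, Cov(Tᵢ,Tⱼ) = Cov(Xᵢ,Xⱼ); the off-diagonal part of the true-score variance is the same as above.
True-score variance = [9.8²·0.63 + 14.2²·0.80] + 36.1816 = 221.817 + 36.1816 = 257.999.
Reliability = 257.999 / 333.862 = 0.773.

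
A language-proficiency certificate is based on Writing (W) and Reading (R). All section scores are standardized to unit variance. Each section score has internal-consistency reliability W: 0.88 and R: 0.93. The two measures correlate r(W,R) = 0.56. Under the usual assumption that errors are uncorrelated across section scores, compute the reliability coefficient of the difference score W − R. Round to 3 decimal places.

Var(W−R) = 1 + 1 − 2·0.56 = 2 − 1.12 = 0.88.
Under uncorrelated errors the observed covariances equal the true-score covariances, so only the own-variance terms attenuate.
True-score variance = [0.88 + 0.93] − 1.12 = 1.81 − 1.12 = 0.69.
Reliability = 0.69 / 0.88 = 0.784.

0.784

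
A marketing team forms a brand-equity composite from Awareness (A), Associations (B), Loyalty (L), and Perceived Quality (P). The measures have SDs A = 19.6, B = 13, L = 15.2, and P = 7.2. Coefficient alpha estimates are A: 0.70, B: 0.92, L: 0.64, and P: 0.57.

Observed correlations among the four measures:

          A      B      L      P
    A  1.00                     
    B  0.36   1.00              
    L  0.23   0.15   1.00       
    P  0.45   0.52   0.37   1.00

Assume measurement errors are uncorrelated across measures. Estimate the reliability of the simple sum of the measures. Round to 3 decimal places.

0.846

Var(A+B+L+P) = 19.6² + 13² + 15.2² + 7.2² + 2·[19.6·13·0.36 + 19.6·15.2·0.23 + 19.6·7.2·0.45 + 13·15.2·0.15 + 13·7.2·0.52 + 15.2·7.2·0.37] = 836.04 + 685.117 = 1521.16.
Because errors are independent across components, Cov(Tᵢ,Tⱼ) = Cov(Xᵢ,Xⱼ); the off-diagonal part of the true-score variance is the same as above.
True-score variance = [19.6²·0.70 + 13²·0.92 + 15.2²·0.64 + 7.2²·0.57] + 685.117 = 601.806 + 685.117 = 1286.92.
Reliability = 1286.92 / 1521.16 = 0.846.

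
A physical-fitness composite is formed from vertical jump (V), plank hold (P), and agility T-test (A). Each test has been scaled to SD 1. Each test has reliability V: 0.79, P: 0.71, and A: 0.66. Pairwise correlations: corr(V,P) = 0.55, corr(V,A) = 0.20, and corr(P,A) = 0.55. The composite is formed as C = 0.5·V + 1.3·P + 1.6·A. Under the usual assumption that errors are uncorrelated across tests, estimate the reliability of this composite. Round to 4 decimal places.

Var(C) = 0.5² + 1.3² + 1.6² + 2·[0.65·0.55 + 0.8·0.20 + 2.08·0.55] = 4.5 + 3.323 = 7.823.
With uncorrelated errors the cross-covariances are all true-score covariance, so they carry over unchanged; only the diagonal terms shrink to ρᵢσᵢ².
True-score variance = [0.5²·0.79 + 1.3²·0.71 + 1.6²·0.66] + 3.323 = 3.087 + 3.323 = 6.41.
Reliability = 6.41 / 7.823 = 0.8194.

0.8194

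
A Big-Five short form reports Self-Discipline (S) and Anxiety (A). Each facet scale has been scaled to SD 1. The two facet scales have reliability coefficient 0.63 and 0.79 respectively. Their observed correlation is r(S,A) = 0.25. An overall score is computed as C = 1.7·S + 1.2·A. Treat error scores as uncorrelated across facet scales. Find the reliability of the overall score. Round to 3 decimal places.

Var(C) = 1.7² + 1.2² + 2·[2.04·0.25] = 4.33 + 1.02 = 5.35.
Because errors are independent across components, Cov(Tᵢ,Tⱼ) = Cov(Xᵢ,Xⱼ); the off-diagonal part of the true-score variance is the same as above.
True-score variance = [1.7²·0.63 + 1.2²·0.79] + 1.02 = 2.9583 + 1.02 = 3.9783.
Reliability = 3.9783 / 5.35 = 0.744.

0.744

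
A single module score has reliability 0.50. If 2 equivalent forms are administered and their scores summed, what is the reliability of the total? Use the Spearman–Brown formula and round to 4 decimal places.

0.6667

ρ_k = kρ / (1 + (k−1)ρ) = 2·0.50 / (1 + 1·0.50) = 1.000 / 1.500 = 0.6667.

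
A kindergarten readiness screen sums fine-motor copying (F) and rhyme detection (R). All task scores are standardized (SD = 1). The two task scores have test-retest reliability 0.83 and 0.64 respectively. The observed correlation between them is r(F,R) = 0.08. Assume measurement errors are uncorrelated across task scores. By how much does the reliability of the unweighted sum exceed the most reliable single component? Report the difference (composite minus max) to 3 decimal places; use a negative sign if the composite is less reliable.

Var(sum) = 2 + 0.16 = 2.16; true-score variance = 1.47 + 0.16 = 1.63; composite reliability = 0.7546.
Max component reliability = 0.8300.
Difference = 0.7546 − 0.8300 = -0.075.

-0.075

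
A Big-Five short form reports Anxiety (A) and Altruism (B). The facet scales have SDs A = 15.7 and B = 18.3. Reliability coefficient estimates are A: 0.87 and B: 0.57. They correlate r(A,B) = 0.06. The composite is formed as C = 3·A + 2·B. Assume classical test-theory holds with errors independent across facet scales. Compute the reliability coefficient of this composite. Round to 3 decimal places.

0.770

Var(C) = 3²·15.7² + 2²·18.3² + 2·[6·15.7·18.3·0.06] = 3557.97 + 206.863 = 3764.83.
With uncorrelated errors the cross-covariances are all true-score covariance, so they carry over unchanged; only the diagonal terms shrink to ρᵢσᵢ².
True-score variance = [3²·15.7²·0.87 + 2²·18.3²·0.57] + 206.863 = 2693.57 + 206.863 = 2900.43.
Reliability = 2900.43 / 3764.83 = 0.770.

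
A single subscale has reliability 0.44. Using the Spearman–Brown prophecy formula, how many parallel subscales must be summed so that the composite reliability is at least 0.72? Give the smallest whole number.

k ≥ ρ*(1−ρ₁)/(ρ₁(1−ρ*)) = 0.72·0.56 / (0.44·0.28) = 3.273.
Smallest integer k = 4.

4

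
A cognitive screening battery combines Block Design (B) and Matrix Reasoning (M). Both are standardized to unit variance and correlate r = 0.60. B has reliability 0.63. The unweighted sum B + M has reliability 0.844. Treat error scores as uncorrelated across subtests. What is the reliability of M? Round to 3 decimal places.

Var(B+M) = 2 + 2·0.60 = 3.200.
True-score variance = ρ_B + ρ_M + 2·0.60, so 0.844 = (0.63 + ρ_M + 1.20) / 3.200.
ρ_M = 0.844·3.200 − 0.63 − 1.20 = 0.871.

0.871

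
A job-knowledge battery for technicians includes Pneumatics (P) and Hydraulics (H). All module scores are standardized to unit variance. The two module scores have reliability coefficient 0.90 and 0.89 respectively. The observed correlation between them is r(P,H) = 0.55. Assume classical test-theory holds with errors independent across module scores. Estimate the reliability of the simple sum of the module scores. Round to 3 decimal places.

Var(P+H) = 2 + 2·[0.55] = 2 + 1.1 = 3.1.
Under uncorrelated errors the observed covariances equal the true-score covariances, so only the own-variance terms attenuate.
True-score variance = [0.90 + 0.89] + 1.1 = 1.79 + 1.1 = 2.89.
Reliability = 2.89 / 3.1 = 0.932.

0.932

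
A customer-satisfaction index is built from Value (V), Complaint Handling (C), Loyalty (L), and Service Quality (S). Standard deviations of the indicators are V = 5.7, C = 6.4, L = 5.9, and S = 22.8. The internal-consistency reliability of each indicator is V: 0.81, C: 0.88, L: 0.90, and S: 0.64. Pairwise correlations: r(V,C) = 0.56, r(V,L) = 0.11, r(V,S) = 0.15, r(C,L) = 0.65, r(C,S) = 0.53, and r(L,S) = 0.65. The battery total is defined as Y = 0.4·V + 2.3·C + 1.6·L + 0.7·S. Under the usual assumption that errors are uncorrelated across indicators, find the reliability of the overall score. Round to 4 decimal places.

Var(Y) = 0.4²·5.7² + 2.3²·6.4² + 1.6²·5.9² + 0.7²·22.8² + 2·[0.92·5.7·6.4·0.56 + 0.64·5.7·5.9·0.11 + 0.28·5.7·22.8·0.15 + 3.68·6.4·5.9·0.65 + 1.61·6.4·22.8·0.53 + 1.12·5.9·22.8·0.65] = 565.712 + 678.773 = 1244.48.
Under uncorrelated errors the observed covariances equal the true-score covariances, so only the own-variance terms attenuate.
True-score variance = [0.4²·5.7²·0.81 + 2.3²·6.4²·0.88 + 1.6²·5.9²·0.90 + 0.7²·22.8²·0.64] + 678.773 = 438.112 + 678.773 = 1116.88.
Reliability = 1116.88 / 1244.48 = 0.8975.

0.8975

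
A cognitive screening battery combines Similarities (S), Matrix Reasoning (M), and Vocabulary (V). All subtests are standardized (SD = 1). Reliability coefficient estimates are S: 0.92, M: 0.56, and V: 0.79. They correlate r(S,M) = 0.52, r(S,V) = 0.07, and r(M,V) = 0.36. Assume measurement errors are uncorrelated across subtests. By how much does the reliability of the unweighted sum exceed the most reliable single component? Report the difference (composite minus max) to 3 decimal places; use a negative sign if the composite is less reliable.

-0.069

Var(sum) = 3 + 1.9 = 4.9; true-score variance = 2.27 + 1.9 = 4.17; composite reliability = 0.8510.
Max component reliability = 0.9200.
Difference = 0.8510 − 0.9200 = -0.069.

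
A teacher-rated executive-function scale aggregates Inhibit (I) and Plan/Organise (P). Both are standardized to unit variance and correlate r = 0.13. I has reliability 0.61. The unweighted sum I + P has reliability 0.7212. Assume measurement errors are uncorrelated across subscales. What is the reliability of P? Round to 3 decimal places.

0.760

Var(I+P) = 2 + 2·0.13 = 2.260.
True-score variance = ρ_I + ρ_P + 2·0.13, so 0.7212 = (0.61 + ρ_P + 0.26) / 2.260.
ρ_P = 0.7212·2.260 − 0.61 − 0.26 = 0.760.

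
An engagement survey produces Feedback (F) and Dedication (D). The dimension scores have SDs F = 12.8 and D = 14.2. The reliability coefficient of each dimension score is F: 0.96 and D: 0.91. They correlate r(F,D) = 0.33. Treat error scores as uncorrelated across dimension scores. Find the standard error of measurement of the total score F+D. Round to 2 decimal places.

4.97

Var(total) = 365.48 + 119.962 = 485.442.
True-score variance = 340.779 + 119.962 = 460.74, so reliability = 0.9491.
Error variance = 485.442 − 460.74 = 24.7012; SEM = √24.7012 = 4.97.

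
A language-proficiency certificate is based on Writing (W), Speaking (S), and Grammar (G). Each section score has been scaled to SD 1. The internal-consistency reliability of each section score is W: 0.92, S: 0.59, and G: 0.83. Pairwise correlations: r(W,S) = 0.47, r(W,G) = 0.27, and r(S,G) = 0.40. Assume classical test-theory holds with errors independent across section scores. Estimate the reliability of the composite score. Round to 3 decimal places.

Var(W+S+G) = 3 + 2·[0.47 + 0.27 + 0.40] = 3 + 2.28 = 5.28.
Under uncorrelated errors the observed covariances equal the true-score covariances, so only the own-variance terms attenuate.
True-score variance = [0.92 + 0.59 + 0.83] + 2.28 = 2.34 + 2.28 = 4.62.
Reliability = 4.62 / 5.28 = 0.875.

0.875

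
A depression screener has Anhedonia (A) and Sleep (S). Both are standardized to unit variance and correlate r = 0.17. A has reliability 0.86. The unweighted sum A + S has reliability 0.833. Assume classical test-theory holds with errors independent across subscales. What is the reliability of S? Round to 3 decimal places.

0.749

Var(A+S) = 2 + 2·0.17 = 2.340.
True-score variance = ρ_A + ρ_S + 2·0.17, so 0.833 = (0.86 + ρ_S + 0.34) / 2.340.
ρ_S = 0.833·2.340 − 0.86 − 0.34 = 0.749.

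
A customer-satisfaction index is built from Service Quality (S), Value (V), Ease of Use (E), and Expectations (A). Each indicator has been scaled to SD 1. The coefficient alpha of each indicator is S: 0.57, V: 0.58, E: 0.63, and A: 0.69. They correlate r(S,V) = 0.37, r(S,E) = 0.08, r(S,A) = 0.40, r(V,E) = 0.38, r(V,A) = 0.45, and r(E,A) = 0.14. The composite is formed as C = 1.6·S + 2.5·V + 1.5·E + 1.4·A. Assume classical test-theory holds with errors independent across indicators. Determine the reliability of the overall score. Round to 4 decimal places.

0.7912

Var(C) = 1.6² + 2.5² + 1.5² + 1.4² + 2·[4·0.37 + 2.4·0.08 + 2.24·0.40 + 3.75·0.38 + 3.5·0.45 + 2.1·0.14] = 13.02 + 11.724 = 24.744.
With uncorrelated errors the cross-covariances are all true-score covariance, so they carry over unchanged; only the diagonal terms shrink to ρᵢσᵢ².
True-score variance = [1.6²·0.57 + 2.5²·0.58 + 1.5²·0.63 + 1.4²·0.69] + 11.724 = 7.8541 + 11.724 = 19.5781.
Reliability = 19.5781 / 24.744 = 0.7912.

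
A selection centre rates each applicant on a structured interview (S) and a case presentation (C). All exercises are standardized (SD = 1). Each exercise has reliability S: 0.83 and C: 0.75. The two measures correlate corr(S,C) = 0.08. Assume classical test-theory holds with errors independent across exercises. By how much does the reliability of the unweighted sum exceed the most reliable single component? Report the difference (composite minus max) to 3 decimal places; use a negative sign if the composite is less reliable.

Var(sum) = 2 + 0.16 = 2.16; true-score variance = 1.58 + 0.16 = 1.74; composite reliability = 0.8056.
Max component reliability = 0.8300.
Difference = 0.8056 − 0.8300 = -0.024.

-0.024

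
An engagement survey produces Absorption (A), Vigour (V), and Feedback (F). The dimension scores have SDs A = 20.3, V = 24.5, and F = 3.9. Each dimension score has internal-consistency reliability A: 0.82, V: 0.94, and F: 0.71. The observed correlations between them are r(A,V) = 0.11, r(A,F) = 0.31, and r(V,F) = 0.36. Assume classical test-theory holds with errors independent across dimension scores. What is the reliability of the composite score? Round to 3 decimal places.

0.909

Var(A+V+F) = 20.3² + 24.5² + 3.9² + 2·[20.3·24.5·0.11 + 20.3·3.9·0.31 + 24.5·3.9·0.36] = 1027.55 + 227.298 = 1254.85.
Under uncorrelated errors the observed covariances equal the true-score covariances, so only the own-variance terms attenuate.
True-score variance = [20.3²·0.82 + 24.5²·0.94 + 3.9²·0.71] + 227.298 = 912.948 + 227.298 = 1140.25.
Reliability = 1140.25 / 1254.85 = 0.909.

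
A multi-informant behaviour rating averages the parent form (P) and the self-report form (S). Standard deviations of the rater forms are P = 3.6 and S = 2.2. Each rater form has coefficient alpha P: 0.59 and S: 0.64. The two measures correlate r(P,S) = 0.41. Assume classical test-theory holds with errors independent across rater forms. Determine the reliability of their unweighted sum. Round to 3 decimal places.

0.710

Var(P+S) = 3.6² + 2.2² + 2·[3.6·2.2·0.41] = 17.8 + 6.4944 = 24.2944.
Under uncorrelated errors the observed covariances equal the true-score covariances, so only the own-variance terms attenuate.
True-score variance = [3.6²·0.59 + 2.2²·0.64] + 6.4944 = 10.744 + 6.4944 = 17.2384.
Reliability = 17.2384 / 24.2944 = 0.710.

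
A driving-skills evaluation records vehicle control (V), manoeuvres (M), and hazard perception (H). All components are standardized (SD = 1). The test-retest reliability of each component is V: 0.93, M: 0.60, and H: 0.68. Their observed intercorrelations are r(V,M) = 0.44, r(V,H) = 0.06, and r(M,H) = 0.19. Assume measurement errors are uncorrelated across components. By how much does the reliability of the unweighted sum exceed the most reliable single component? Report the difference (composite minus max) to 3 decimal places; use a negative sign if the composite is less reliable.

-0.110

Var(sum) = 3 + 1.38 = 4.38; true-score variance = 2.21 + 1.38 = 3.59; composite reliability = 0.8196.
Max component reliability = 0.9300.
Difference = 0.8196 − 0.9300 = -0.110.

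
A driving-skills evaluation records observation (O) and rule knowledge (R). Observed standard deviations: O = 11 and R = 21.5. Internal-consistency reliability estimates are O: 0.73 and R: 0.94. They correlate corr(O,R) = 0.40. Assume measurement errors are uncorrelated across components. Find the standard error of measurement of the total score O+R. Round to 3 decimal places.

Var(total) = 583.25 + 189.2 = 772.45.
True-score variance = 522.845 + 189.2 = 712.045, so reliability = 0.9218.
Error variance = 772.45 − 712.045 = 60.405; SEM = √60.405 = 7.772.

7.772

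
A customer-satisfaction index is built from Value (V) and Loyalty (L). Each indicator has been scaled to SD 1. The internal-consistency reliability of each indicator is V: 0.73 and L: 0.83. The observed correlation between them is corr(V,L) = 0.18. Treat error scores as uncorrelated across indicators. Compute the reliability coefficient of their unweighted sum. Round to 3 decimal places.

0.814

Var(V+L) = 2 + 2·[0.18] = 2 + 0.36 = 2.36.
Because errors are independent across components, Cov(Tᵢ,Tⱼ) = Cov(Xᵢ,Xⱼ); the off-diagonal part of the true-score variance is the same as above.
True-score variance = [0.73 + 0.83] + 0.36 = 1.56 + 0.36 = 1.92.
Reliability = 1.92 / 2.36 = 0.814.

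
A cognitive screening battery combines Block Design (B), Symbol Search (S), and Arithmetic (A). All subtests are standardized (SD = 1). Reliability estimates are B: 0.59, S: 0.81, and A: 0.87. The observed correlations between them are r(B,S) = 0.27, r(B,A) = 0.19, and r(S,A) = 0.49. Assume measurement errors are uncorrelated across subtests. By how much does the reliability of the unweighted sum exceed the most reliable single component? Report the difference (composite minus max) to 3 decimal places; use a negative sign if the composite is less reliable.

Var(sum) = 3 + 1.9 = 4.9; true-score variance = 2.27 + 1.9 = 4.17; composite reliability = 0.8510.
Max component reliability = 0.8700.
Difference = 0.8510 − 0.8700 = -0.019.

-0.019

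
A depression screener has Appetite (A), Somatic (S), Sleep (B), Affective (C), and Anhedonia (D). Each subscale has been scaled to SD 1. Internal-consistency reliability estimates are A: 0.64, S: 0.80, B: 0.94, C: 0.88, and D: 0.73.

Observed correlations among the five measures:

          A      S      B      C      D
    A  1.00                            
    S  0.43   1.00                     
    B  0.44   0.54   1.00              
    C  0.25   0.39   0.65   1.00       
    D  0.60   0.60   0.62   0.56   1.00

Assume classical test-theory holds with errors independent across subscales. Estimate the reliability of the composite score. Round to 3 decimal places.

Var(A+S+B+C+D) = 5 + 2·[0.43 + 0.44 + 0.25 + 0.60 + 0.54 + 0.39 + 0.60 + 0.65 + 0.62 + 0.56] = 5 + 10.16 = 15.16.
Under uncorrelated errors the observed covariances equal the true-score covariances, so only the own-variance terms attenuate.
True-score variance = [0.64 + 0.80 + 0.94 + 0.88 + 0.73] + 10.16 = 3.99 + 10.16 = 14.15.
Reliability = 14.15 / 15.16 = 0.933.

0.933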